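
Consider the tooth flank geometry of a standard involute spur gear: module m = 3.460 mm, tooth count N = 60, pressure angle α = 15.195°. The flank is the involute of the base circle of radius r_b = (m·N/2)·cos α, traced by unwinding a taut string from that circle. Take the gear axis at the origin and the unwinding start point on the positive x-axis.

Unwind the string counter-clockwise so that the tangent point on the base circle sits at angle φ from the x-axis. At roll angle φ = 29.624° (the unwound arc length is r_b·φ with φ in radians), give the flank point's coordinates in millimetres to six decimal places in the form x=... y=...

x=112.678662 y=4.492931

pitch radius r_p = m·N/2 = 3.460·60/2 = 103.800000
base radius r_b = r_p·cos α = 103.800000·cos 15.195° = 100.171087
roll angle φ = 29.624° = 0.51703634 rad
x = r_b·(cos φ + φ·sin φ) = 100.171087·(0.86928795 + 0.51703634·0.49430604) = 112.678662
y = r_b·(sin φ − φ·cos φ) = 100.171087·(0.49430604 − 0.51703634·0.86928795) = 4.492931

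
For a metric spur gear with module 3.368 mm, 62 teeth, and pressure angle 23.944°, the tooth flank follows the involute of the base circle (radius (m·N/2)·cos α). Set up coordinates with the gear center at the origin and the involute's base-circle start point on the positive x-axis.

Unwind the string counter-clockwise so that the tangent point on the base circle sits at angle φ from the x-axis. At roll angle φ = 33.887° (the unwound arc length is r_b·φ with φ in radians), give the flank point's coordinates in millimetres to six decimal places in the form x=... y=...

x=110.681042 y=6.353229

pitch radius r_p = m·N/2 = 3.368·62/2 = 104.408000
base radius r_b = r_p·cos α = 104.408000·cos 23.944° = 95.422915
roll angle φ = 33.887° = 0.59143972 rad
x = r_b·(cos φ + φ·sin φ) = 95.422915·(0.83013881 + 0.59143972·0.55755677) = 110.681042
y = r_b·(sin φ − φ·cos φ) = 95.422915·(0.55755677 − 0.59143972·0.83013881) = 6.353229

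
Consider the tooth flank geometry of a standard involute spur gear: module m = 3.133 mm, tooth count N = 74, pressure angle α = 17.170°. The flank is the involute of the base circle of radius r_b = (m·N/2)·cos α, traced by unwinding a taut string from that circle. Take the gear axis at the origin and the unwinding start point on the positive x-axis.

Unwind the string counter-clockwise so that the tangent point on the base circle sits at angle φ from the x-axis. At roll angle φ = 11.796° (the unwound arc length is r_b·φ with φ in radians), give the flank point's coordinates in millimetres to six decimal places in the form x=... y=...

pitch radius r_p = m·N/2 = 3.133·74/2 = 115.921000
base radius r_b = r_p·cos α = 115.921000·cos 17.170° = 110.754756
roll angle φ = 11.796° = 0.20587904 rad
x = r_b·(cos φ + φ·sin φ) = 110.754756·(0.97888166 + 0.20587904·0.20442771) = 113.077178
y = r_b·(sin φ − φ·cos φ) = 110.754756·(0.20442771 − 0.20587904·0.97888166) = 0.320801

x=113.077178 y=0.320801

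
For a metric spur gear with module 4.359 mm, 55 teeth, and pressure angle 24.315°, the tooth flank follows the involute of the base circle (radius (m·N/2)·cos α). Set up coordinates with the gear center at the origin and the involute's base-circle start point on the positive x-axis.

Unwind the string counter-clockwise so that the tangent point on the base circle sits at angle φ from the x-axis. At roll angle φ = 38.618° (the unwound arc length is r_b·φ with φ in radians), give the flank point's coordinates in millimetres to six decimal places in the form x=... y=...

pitch radius r_p = m·N/2 = 4.359·55/2 = 119.872500
base radius r_b = r_p·cos α = 119.872500·cos 24.315° = 109.239271
roll angle φ = 38.618° = 0.67401125 rad
x = r_b·(cos φ + φ·sin φ) = 109.239271·(0.78132444 + 0.67401125·0.62412509) = 131.304705
y = r_b·(sin φ − φ·cos φ) = 109.239271·(0.62412509 − 0.67401125·0.78132444) = 10.651225

x=131.304705 y=10.651225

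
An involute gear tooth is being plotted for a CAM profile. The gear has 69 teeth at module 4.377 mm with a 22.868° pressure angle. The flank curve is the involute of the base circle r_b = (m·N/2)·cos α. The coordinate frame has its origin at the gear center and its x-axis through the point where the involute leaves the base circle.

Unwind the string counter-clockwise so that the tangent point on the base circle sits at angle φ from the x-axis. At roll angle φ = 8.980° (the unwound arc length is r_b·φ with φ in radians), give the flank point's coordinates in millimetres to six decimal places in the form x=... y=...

x=140.836223 y=0.178122

pitch radius r_p = m·N/2 = 4.377·69/2 = 151.006500
base radius r_b = r_p·cos α = 151.006500·cos 22.868° = 139.137780
roll angle φ = 8.980° = 0.15673057 rad
x = r_b·(cos φ + φ·sin φ) = 139.137780·(0.98774289 + 0.15673057·0.15608969) = 140.836223
y = r_b·(sin φ − φ·cos φ) = 139.137780·(0.15608969 − 0.15673057·0.98774289) = 0.178122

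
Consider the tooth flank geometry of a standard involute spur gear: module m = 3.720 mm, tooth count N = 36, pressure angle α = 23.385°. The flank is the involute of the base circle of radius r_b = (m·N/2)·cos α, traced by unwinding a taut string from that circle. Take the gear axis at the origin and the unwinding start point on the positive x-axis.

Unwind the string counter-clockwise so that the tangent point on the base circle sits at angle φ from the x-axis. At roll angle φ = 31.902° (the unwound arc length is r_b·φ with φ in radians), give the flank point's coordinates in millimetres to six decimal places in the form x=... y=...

pitch radius r_p = m·N/2 = 3.720·36/2 = 66.960000
base radius r_b = r_p·cos α = 66.960000·cos 23.385° = 61.459810
roll angle φ = 31.902° = 0.55679494 rad
x = r_b·(cos φ + φ·sin φ) = 61.459810·(0.84895324 + 0.55679494·0.52846797) = 70.260949
y = r_b·(sin φ − φ·cos φ) = 61.459810·(0.52846797 − 0.55679494·0.84895324) = 3.427927

x=70.260949 y=3.427927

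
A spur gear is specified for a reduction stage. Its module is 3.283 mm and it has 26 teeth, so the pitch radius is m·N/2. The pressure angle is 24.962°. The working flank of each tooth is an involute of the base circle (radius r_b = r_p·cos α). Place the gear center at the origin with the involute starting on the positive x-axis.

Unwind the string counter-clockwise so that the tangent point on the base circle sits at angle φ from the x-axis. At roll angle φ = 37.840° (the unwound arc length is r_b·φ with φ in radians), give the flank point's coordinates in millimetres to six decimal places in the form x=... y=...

pitch radius r_p = m·N/2 = 3.283·26/2 = 42.679000
base radius r_b = r_p·cos α = 42.679000·cos 24.962° = 38.692264
roll angle φ = 37.840° = 0.66043259 rad
x = r_b·(cos φ + φ·sin φ) = 38.692264·(0.78972693 + 0.66043259·0.61345854) = 46.232417
y = r_b·(sin φ − φ·cos φ) = 38.692264·(0.61345854 − 0.66043259·0.78972693) = 3.555708

x=46.232417 y=3.555708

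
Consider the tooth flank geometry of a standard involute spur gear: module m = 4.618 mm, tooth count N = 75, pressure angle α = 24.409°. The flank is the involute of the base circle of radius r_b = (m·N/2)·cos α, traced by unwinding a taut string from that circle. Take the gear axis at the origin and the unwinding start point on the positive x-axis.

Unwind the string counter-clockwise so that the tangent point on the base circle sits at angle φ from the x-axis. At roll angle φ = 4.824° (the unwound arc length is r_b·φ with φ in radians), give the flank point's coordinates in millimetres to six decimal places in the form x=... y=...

pitch radius r_p = m·N/2 = 4.618·75/2 = 173.175000
base radius r_b = r_p·cos α = 173.175000·cos 24.409° = 157.696404
roll angle φ = 4.824° = 0.08419468 rad
x = r_b·(cos φ + φ·sin φ) = 157.696404·(0.99645772 + 0.08419468·0.08409525) = 158.254348
y = r_b·(sin φ − φ·cos φ) = 157.696404·(0.08409525 − 0.08419468·0.99645772) = 0.031351

x=158.254348 y=0.031351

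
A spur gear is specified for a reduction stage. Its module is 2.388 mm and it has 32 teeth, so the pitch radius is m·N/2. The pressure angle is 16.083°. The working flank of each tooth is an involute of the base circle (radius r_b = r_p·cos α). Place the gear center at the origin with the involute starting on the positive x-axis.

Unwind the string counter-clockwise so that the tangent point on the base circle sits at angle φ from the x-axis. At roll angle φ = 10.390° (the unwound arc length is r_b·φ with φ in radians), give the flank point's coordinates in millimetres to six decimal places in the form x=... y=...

x=37.311269 y=0.072735

pitch radius r_p = m·N/2 = 2.388·32/2 = 38.208000
base radius r_b = r_p·cos α = 38.208000·cos 16.083° = 36.712592
roll angle φ = 10.390° = 0.18133971 rad
x = r_b·(cos φ + φ·sin φ) = 36.712592·(0.98360296 + 0.18133971·0.18034748) = 37.311269
y = r_b·(sin φ − φ·cos φ) = 36.712592·(0.18034748 − 0.18133971·0.98360296) = 0.072735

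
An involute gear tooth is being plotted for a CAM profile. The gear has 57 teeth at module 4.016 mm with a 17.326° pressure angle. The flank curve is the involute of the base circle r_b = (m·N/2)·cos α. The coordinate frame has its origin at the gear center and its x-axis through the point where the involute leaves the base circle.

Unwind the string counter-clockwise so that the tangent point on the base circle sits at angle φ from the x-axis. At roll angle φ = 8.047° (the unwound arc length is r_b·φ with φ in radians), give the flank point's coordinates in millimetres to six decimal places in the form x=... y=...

x=110.334954 y=0.100700

pitch radius r_p = m·N/2 = 4.016·57/2 = 114.456000
base radius r_b = r_p·cos α = 114.456000·cos 17.326° = 109.262646
roll angle φ = 8.047° = 0.14044664 rad
x = r_b·(cos φ + φ·sin φ) = 109.262646·(0.99015357 + 0.14044664·0.13998538) = 110.334954
y = r_b·(sin φ − φ·cos φ) = 109.262646·(0.13998538 − 0.14044664·0.99015357) = 0.100700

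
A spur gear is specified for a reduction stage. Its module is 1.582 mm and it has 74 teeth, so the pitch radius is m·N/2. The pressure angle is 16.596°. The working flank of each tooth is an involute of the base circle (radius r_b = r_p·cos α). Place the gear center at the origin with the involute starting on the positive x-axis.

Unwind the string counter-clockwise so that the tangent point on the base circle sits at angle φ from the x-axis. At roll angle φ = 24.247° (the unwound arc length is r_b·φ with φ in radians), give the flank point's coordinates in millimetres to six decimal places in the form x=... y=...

x=60.896029 y=1.391926

pitch radius r_p = m·N/2 = 1.582·74/2 = 58.534000
base radius r_b = r_p·cos α = 58.534000·cos 16.596° = 56.095621
roll angle φ = 24.247° = 0.42318998 rad
x = r_b·(cos φ + φ·sin φ) = 56.095621·(0.91178355 + 0.42318998·0.41067111) = 60.896029
y = r_b·(sin φ − φ·cos φ) = 56.095621·(0.41067111 − 0.42318998·0.91178355) = 1.391926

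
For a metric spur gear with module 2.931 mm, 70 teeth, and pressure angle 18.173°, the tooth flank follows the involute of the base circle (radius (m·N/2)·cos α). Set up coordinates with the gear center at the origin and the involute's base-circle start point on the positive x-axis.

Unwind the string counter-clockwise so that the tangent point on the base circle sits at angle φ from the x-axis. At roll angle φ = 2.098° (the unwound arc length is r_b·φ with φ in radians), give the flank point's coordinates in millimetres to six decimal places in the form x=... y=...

x=97.533292 y=0.001595

pitch radius r_p = m·N/2 = 2.931·70/2 = 102.585000
base radius r_b = r_p·cos α = 102.585000·cos 18.173° = 97.467971
roll angle φ = 2.098° = 0.03661701 rad
x = r_b·(cos φ + φ·sin φ) = 97.467971·(0.99932967 + 0.03661701·0.03660883) = 97.533292
y = r_b·(sin φ − φ·cos φ) = 97.467971·(0.03660883 − 0.03661701·0.99932967) = 0.001595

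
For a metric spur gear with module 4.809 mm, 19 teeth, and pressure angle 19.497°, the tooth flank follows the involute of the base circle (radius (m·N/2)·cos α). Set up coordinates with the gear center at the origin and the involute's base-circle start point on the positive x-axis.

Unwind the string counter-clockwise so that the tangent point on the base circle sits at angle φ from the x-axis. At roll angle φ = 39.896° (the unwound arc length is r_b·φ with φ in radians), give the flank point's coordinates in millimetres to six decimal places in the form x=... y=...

x=52.274385 y=4.615586

pitch radius r_p = m·N/2 = 4.809·19/2 = 45.685500
base radius r_b = r_p·cos α = 45.685500·cos 19.497° = 43.065846
roll angle φ = 39.896° = 0.69631656 rad
x = r_b·(cos φ + φ·sin φ) = 43.065846·(0.76720993 + 0.69631656·0.64139607) = 52.274385
y = r_b·(sin φ − φ·cos φ) = 43.065846·(0.64139607 − 0.69631656·0.76720993) = 4.615586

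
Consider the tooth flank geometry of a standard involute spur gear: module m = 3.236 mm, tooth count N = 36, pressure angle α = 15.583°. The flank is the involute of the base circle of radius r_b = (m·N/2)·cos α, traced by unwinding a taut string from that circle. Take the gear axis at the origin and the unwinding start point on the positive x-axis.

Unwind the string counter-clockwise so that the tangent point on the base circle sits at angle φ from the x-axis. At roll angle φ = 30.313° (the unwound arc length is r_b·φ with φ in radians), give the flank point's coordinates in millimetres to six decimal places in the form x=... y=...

pitch radius r_p = m·N/2 = 3.236·36/2 = 58.248000
base radius r_b = r_p·cos α = 58.248000·cos 15.583° = 56.106938
roll angle φ = 30.313° = 0.52906166 rad
x = r_b·(cos φ + φ·sin φ) = 56.106938·(0.86328105 + 0.52906166·0.50472351) = 63.418285
y = r_b·(sin φ − φ·cos φ) = 56.106938·(0.50472351 − 0.52906166·0.86328105) = 2.692830

x=63.418285 y=2.692830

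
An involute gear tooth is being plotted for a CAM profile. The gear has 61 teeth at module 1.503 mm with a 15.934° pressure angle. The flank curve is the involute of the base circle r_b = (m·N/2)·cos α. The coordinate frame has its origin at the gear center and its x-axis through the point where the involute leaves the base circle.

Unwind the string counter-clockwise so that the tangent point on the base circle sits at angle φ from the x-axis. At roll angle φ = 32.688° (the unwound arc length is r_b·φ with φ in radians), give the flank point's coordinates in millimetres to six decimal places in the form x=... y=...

x=50.680668 y=2.640690

pitch radius r_p = m·N/2 = 1.503·61/2 = 45.841500
base radius r_b = r_p·cos α = 45.841500·cos 15.934° = 44.080204
roll angle φ = 32.688° = 0.57051323 rad
x = r_b·(cos φ + φ·sin φ) = 44.080204·(0.84162391 + 0.57051323·0.54006406) = 50.680668
y = r_b·(sin φ − φ·cos φ) = 44.080204·(0.54006406 − 0.57051323·0.84162391) = 2.640690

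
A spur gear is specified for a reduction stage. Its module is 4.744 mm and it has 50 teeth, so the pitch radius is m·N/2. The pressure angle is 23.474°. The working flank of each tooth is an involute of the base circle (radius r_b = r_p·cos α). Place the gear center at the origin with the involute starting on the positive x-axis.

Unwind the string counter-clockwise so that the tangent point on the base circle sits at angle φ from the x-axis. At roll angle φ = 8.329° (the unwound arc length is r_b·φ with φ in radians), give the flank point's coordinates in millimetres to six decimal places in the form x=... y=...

x=109.928128 y=0.111158

pitch radius r_p = m·N/2 = 4.744·50/2 = 118.600000
base radius r_b = r_p·cos α = 118.600000·cos 23.474° = 108.784774
roll angle φ = 8.329° = 0.14536847 rad
x = r_b·(cos φ + φ·sin φ) = 108.784774·(0.98945260 + 0.14536847·0.14485703) = 109.928128
y = r_b·(sin φ − φ·cos φ) = 108.784774·(0.14485703 − 0.14536847·0.98945260) = 0.111158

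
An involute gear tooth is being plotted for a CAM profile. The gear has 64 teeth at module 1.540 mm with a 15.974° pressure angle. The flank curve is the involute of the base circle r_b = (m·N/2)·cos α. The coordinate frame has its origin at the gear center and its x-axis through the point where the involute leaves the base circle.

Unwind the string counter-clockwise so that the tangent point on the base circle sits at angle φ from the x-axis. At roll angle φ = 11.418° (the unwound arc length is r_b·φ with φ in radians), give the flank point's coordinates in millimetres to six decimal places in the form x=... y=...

x=48.308565 y=0.124487

pitch radius r_p = m·N/2 = 1.540·64/2 = 49.280000
base radius r_b = r_p·cos α = 49.280000·cos 15.974° = 47.377135
roll angle φ = 11.418° = 0.19928169 rad
x = r_b·(cos φ + φ·sin φ) = 47.377135·(0.98020903 + 0.19928169·0.19796529) = 48.308565
y = r_b·(sin φ − φ·cos φ) = 47.377135·(0.19796529 − 0.19928169·0.98020903) = 0.124487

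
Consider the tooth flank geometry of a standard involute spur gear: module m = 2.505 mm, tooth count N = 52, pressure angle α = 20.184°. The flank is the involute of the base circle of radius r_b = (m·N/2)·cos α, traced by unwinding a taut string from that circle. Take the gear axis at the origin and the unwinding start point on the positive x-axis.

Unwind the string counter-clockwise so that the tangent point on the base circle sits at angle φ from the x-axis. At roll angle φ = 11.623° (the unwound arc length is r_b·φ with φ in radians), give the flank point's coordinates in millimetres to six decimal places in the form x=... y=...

x=62.375236 y=0.169408

pitch radius r_p = m·N/2 = 2.505·52/2 = 65.130000
base radius r_b = r_p·cos α = 65.130000·cos 20.184° = 61.130328
roll angle φ = 11.623° = 0.20285962 rad
x = r_b·(cos φ + φ·sin φ) = 61.130328·(0.97949445 + 0.20285962·0.20147113) = 62.375236
y = r_b·(sin φ − φ·cos φ) = 61.130328·(0.20147113 − 0.20285962·0.97949445) = 0.169408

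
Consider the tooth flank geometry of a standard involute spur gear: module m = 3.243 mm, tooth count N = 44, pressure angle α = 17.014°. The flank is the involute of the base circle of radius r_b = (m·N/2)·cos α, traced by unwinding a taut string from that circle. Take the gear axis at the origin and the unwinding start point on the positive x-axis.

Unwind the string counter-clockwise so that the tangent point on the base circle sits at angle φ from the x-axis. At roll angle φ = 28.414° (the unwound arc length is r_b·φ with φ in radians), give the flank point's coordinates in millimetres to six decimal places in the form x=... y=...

x=76.103870 y=2.705969

pitch radius r_p = m·N/2 = 3.243·44/2 = 71.346000
base radius r_b = r_p·cos α = 71.346000·cos 17.014° = 68.223420
roll angle φ = 28.414° = 0.49591785 rad
x = r_b·(cos φ + φ·sin φ) = 68.223420·(0.87953233 + 0.49591785·0.47583913) = 76.103870
y = r_b·(sin φ − φ·cos φ) = 68.223420·(0.47583913 − 0.49591785·0.87953233) = 2.705969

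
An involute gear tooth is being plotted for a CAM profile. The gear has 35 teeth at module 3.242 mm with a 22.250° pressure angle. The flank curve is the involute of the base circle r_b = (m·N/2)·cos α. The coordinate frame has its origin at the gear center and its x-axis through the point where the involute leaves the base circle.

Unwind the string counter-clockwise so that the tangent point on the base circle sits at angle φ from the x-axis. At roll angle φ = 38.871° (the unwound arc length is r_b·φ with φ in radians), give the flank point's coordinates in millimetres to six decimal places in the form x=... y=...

pitch radius r_p = m·N/2 = 3.242·35/2 = 56.735000
base radius r_b = r_p·cos α = 56.735000·cos 22.250° = 52.510540
roll angle φ = 38.871° = 0.67842693 rad
x = r_b·(cos φ + φ·sin φ) = 52.510540·(0.77856089 + 0.67842693·0.62756907) = 63.239528
y = r_b·(sin φ − φ·cos φ) = 52.510540·(0.62756907 − 0.67842693·0.77856089) = 5.218098

x=63.239528 y=5.218098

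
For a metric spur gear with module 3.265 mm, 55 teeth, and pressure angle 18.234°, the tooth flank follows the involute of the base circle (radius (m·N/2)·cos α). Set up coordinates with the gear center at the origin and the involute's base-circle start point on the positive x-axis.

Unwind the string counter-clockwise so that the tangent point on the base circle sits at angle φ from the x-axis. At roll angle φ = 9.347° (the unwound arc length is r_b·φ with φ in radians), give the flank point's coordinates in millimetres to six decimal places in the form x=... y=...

pitch radius r_p = m·N/2 = 3.265·55/2 = 89.787500
base radius r_b = r_p·cos α = 89.787500·cos 18.234° = 85.278959
roll angle φ = 9.347° = 0.16313593 rad
x = r_b·(cos φ + φ·sin φ) = 85.278959·(0.98672282 + 0.16313593·0.16241329) = 86.406199
y = r_b·(sin φ − φ·cos φ) = 85.278959·(0.16241329 − 0.16313593·0.98672282) = 0.123087

x=86.406199 y=0.123087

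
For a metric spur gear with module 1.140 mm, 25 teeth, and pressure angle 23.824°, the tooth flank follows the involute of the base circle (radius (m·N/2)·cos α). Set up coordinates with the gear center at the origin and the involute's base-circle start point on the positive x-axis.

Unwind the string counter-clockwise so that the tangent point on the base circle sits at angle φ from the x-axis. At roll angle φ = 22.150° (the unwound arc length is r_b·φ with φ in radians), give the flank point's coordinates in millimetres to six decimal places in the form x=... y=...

x=13.973782 y=0.247323

pitch radius r_p = m·N/2 = 1.140·25/2 = 14.250000
base radius r_b = r_p·cos α = 14.250000·cos 23.824° = 13.035765
roll angle φ = 22.150° = 0.38659043 rad
x = r_b·(cos φ + φ·sin φ) = 13.035765·(0.92619996 + 0.38659043·0.37703267) = 13.973782
y = r_b·(sin φ − φ·cos φ) = 13.035765·(0.37703267 − 0.38659043·0.92619996) = 0.247323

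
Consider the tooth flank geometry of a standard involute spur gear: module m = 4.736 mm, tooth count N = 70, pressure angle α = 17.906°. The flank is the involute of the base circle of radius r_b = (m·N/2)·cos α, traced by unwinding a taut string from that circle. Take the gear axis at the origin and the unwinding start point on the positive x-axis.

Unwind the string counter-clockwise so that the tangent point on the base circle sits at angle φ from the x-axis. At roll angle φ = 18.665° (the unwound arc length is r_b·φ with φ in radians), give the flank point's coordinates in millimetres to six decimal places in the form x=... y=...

pitch radius r_p = m·N/2 = 4.736·70/2 = 165.760000
base radius r_b = r_p·cos α = 165.760000·cos 17.906° = 157.730952
roll angle φ = 18.665° = 0.32576570 rad
x = r_b·(cos φ + φ·sin φ) = 157.730952·(0.94740595 + 0.32576570·0.32003431) = 165.879673
y = r_b·(sin φ − φ·cos φ) = 157.730952·(0.32003431 − 0.32576570·0.94740595) = 1.798440

x=165.879673 y=1.798440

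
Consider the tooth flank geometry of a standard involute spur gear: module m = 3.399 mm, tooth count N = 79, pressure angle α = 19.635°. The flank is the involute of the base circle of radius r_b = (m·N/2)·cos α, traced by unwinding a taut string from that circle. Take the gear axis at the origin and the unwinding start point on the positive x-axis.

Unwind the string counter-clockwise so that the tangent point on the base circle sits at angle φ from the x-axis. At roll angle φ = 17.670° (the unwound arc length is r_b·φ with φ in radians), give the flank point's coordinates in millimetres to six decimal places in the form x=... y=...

x=132.324858 y=1.224660

pitch radius r_p = m·N/2 = 3.399·79/2 = 134.260500
base radius r_b = r_p·cos α = 134.260500·cos 19.635° = 126.453569
roll angle φ = 17.670° = 0.30839968 rad
x = r_b·(cos φ + φ·sin φ) = 126.453569·(0.95282054 + 0.30839968·0.30353421) = 132.324858
y = r_b·(sin φ − φ·cos φ) = 126.453569·(0.30353421 − 0.30839968·0.95282054) = 1.224660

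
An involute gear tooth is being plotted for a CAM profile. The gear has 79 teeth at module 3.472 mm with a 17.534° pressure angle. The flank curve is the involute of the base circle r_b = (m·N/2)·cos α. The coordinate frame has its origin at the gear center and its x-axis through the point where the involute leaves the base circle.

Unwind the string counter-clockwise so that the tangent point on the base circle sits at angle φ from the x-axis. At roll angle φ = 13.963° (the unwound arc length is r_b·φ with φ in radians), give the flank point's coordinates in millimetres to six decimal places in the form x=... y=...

x=134.597862 y=0.627163

pitch radius r_p = m·N/2 = 3.472·79/2 = 137.144000
base radius r_b = r_p·cos α = 137.144000·cos 17.534° = 130.772062
roll angle φ = 13.963° = 0.24370032 rad
x = r_b·(cos φ + φ·sin φ) = 130.772062·(0.97045175 + 0.24370032·0.24129526) = 134.597862
y = r_b·(sin φ − φ·cos φ) = 130.772062·(0.24129526 − 0.24370032·0.97045175) = 0.627163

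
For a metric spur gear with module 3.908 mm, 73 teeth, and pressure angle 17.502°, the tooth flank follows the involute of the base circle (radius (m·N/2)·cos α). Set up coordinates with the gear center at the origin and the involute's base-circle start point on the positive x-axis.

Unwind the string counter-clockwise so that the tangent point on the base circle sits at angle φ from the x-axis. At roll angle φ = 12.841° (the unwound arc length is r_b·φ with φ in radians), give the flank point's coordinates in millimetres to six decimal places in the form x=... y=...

x=139.412338 y=0.507910

pitch radius r_p = m·N/2 = 3.908·73/2 = 142.642000
base radius r_b = r_p·cos α = 142.642000·cos 17.502° = 136.038596
roll angle φ = 12.841° = 0.22411773 rad
x = r_b·(cos φ + φ·sin φ) = 136.038596·(0.97499057 + 0.22411773·0.22224624) = 139.412338
y = r_b·(sin φ − φ·cos φ) = 136.038596·(0.22224624 − 0.22411773·0.97499057) = 0.507910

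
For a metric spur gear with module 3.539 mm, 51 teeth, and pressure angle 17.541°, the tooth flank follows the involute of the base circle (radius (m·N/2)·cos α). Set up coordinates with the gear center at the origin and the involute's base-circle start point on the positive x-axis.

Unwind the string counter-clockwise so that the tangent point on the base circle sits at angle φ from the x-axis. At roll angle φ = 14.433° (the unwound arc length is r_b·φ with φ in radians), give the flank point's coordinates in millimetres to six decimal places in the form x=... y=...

pitch radius r_p = m·N/2 = 3.539·51/2 = 90.244500
base radius r_b = r_p·cos α = 90.244500·cos 17.541° = 86.048268
roll angle φ = 14.433° = 0.25190337 rad
x = r_b·(cos φ + φ·sin φ) = 86.048268·(0.96843977 + 0.25190337·0.24924771) = 88.735221
y = r_b·(sin φ − φ·cos φ) = 86.048268·(0.24924771 − 0.25190337·0.96843977) = 0.455580

x=88.735221 y=0.455580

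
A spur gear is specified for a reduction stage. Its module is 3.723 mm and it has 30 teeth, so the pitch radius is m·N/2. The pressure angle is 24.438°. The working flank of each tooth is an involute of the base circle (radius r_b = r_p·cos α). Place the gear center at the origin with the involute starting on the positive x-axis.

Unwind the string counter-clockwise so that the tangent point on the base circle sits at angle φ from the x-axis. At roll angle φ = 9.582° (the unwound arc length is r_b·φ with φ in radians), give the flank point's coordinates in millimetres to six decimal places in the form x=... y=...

pitch radius r_p = m·N/2 = 3.723·30/2 = 55.845000
base radius r_b = r_p·cos α = 55.845000·cos 24.438° = 50.841817
roll angle φ = 9.582° = 0.16723745 rad
x = r_b·(cos φ + φ·sin φ) = 50.841817·(0.98604838 + 0.16723745·0.16645898) = 51.547835
y = r_b·(sin φ − φ·cos φ) = 50.841817·(0.16645898 − 0.16723745·0.98604838) = 0.079047

x=51.547835 y=0.079047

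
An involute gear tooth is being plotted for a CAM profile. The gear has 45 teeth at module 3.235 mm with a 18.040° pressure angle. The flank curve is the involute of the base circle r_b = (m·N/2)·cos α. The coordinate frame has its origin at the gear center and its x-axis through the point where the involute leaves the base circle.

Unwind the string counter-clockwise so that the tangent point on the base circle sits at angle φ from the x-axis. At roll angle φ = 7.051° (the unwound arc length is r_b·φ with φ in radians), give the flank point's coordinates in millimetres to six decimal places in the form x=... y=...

pitch radius r_p = m·N/2 = 3.235·45/2 = 72.787500
base radius r_b = r_p·cos α = 72.787500·cos 18.040° = 69.209307
roll angle φ = 7.051° = 0.12306317 rad
x = r_b·(cos φ + φ·sin φ) = 69.209307·(0.99243728 + 0.12306317·0.12275278) = 69.731396
y = r_b·(sin φ − φ·cos φ) = 69.209307·(0.12275278 − 0.12306317·0.99243728) = 0.042931

x=69.731396 y=0.042931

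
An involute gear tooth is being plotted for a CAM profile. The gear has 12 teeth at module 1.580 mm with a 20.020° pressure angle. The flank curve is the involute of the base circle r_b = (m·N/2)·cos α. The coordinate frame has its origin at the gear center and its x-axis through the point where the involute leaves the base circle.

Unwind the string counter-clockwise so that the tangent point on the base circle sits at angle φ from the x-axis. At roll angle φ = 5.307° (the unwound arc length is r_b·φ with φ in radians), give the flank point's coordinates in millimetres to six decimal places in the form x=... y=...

pitch radius r_p = m·N/2 = 1.580·12/2 = 9.480000
base radius r_b = r_p·cos α = 9.480000·cos 20.020° = 8.907154
roll angle φ = 5.307° = 0.09262462 rad
x = r_b·(cos φ + φ·sin φ) = 8.907154·(0.99571341 + 0.09262462·0.09249224) = 8.945280
y = r_b·(sin φ − φ·cos φ) = 8.907154·(0.09249224 − 0.09262462·0.99571341) = 0.002357

x=8.945280 y=0.002357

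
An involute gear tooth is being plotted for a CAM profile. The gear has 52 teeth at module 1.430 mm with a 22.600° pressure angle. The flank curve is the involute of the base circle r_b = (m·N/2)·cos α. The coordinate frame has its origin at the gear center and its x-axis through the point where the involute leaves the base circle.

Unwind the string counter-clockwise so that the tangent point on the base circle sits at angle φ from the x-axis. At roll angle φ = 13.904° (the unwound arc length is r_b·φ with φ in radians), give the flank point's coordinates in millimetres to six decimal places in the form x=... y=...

x=35.320806 y=0.162548

pitch radius r_p = m·N/2 = 1.430·52/2 = 37.180000
base radius r_b = r_p·cos α = 37.180000·cos 22.600° = 34.324956
roll angle φ = 13.904° = 0.24267058 rad
x = r_b·(cos φ + φ·sin φ) = 34.324956·(0.97069971 + 0.24267058·0.24029581) = 35.320806
y = r_b·(sin φ − φ·cos φ) = 34.324956·(0.24029581 − 0.24267058·0.97069971) = 0.162548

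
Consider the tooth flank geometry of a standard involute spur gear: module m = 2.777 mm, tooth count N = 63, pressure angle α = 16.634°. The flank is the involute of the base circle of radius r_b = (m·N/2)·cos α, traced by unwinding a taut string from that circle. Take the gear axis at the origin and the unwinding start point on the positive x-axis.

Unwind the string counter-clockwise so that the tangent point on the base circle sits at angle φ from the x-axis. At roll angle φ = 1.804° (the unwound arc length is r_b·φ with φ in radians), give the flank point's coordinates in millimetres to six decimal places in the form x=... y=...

pitch radius r_p = m·N/2 = 2.777·63/2 = 87.475500
base radius r_b = r_p·cos α = 87.475500·cos 16.634° = 83.814902
roll angle φ = 1.804° = 0.03148574 rad
x = r_b·(cos φ + φ·sin φ) = 83.814902·(0.99950437 + 0.03148574·0.03148054) = 83.856437
y = r_b·(sin φ − φ·cos φ) = 83.814902·(0.03148054 − 0.03148574·0.99950437) = 0.000872

x=83.856437 y=0.000872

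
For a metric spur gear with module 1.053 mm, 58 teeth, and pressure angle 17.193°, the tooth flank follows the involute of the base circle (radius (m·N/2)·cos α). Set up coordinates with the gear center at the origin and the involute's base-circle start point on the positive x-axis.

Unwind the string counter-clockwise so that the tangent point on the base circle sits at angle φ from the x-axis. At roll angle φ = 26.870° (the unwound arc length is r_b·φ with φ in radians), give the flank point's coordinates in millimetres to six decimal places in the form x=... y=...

pitch radius r_p = m·N/2 = 1.053·58/2 = 30.537000
base radius r_b = r_p·cos α = 30.537000·cos 17.193° = 29.172438
roll angle φ = 26.870° = 0.46896997 rad
x = r_b·(cos φ + φ·sin φ) = 29.172438·(0.89203430 + 0.46896997·0.45196770) = 32.206185
y = r_b·(sin φ − φ·cos φ) = 29.172438·(0.45196770 − 0.46896997·0.89203430) = 0.981081

x=32.206185 y=0.981081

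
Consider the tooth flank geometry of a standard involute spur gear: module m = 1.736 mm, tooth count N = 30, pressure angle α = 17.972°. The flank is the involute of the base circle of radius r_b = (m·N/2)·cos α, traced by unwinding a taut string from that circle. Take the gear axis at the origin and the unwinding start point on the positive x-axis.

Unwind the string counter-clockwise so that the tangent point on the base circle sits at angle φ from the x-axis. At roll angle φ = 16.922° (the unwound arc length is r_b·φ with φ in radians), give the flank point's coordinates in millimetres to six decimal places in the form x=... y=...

x=25.826297 y=0.210858

pitch radius r_p = m·N/2 = 1.736·30/2 = 26.040000
base radius r_b = r_p·cos α = 26.040000·cos 17.972° = 24.769441
roll angle φ = 16.922° = 0.29534462 rad
x = r_b·(cos φ + φ·sin φ) = 24.769441·(0.95670189 + 0.29534462·0.29106956) = 25.826297
y = r_b·(sin φ − φ·cos φ) = 24.769441·(0.29106956 − 0.29534462·0.95670189) = 0.210858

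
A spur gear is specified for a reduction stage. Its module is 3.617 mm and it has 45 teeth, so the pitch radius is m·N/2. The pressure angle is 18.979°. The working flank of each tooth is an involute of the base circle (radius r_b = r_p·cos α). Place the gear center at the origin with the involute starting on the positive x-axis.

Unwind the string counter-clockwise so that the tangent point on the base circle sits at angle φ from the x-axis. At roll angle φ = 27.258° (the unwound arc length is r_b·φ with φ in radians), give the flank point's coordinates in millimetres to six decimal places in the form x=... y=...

x=85.180761 y=2.700146

pitch radius r_p = m·N/2 = 3.617·45/2 = 81.382500
base radius r_b = r_p·cos α = 81.382500·cos 18.979° = 76.958371
roll angle φ = 27.258° = 0.47574185 rad
x = r_b·(cos φ + φ·sin φ) = 76.958371·(0.88895320 + 0.47574185·0.45799804) = 85.180761
y = r_b·(sin φ − φ·cos φ) = 76.958371·(0.45799804 − 0.47574185·0.88895320) = 2.700146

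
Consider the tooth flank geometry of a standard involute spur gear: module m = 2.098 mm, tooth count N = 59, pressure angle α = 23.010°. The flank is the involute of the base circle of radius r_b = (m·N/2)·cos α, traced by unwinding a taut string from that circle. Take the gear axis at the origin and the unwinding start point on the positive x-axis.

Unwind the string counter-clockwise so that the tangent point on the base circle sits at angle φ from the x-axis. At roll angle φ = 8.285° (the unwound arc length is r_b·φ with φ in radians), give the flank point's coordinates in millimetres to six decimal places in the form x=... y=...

pitch radius r_p = m·N/2 = 2.098·59/2 = 61.891000
base radius r_b = r_p·cos α = 61.891000·cos 23.010° = 56.966744
roll angle φ = 8.285° = 0.14460053 rad
x = r_b·(cos φ + φ·sin φ) = 56.966744·(0.98956355 + 0.14460053·0.14409714) = 57.559202
y = r_b·(sin φ − φ·cos φ) = 56.966744·(0.14409714 − 0.14460053·0.98956355) = 0.057293

x=57.559202 y=0.057293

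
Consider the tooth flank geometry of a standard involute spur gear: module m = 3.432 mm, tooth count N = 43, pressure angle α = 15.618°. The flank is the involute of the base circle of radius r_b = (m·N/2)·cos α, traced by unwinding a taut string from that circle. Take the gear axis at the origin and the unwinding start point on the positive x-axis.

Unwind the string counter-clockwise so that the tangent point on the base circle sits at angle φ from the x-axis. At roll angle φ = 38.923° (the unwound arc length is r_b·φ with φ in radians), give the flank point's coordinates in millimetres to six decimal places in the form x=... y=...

x=85.617440 y=7.089254

pitch radius r_p = m·N/2 = 3.432·43/2 = 73.788000
base radius r_b = r_p·cos α = 73.788000·cos 15.618° = 71.063602
roll angle φ = 38.923° = 0.67933450 rad
x = r_b·(cos φ + φ·sin φ) = 71.063602·(0.77799101 + 0.67933450·0.62827541) = 85.617440
y = r_b·(sin φ − φ·cos φ) = 71.063602·(0.62827541 − 0.67933450·0.77799101) = 7.089254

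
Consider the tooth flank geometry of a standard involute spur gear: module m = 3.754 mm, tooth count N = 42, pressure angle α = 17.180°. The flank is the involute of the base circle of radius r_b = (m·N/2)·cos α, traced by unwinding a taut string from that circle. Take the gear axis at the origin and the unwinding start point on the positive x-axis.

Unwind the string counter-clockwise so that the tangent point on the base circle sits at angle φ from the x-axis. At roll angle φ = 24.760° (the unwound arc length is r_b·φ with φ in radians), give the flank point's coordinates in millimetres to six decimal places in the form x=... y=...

pitch radius r_p = m·N/2 = 3.754·42/2 = 78.834000
base radius r_b = r_p·cos α = 78.834000·cos 17.180° = 75.316547
roll angle φ = 24.760° = 0.43214352 rad
x = r_b·(cos φ + φ·sin φ) = 75.316547·(0.90807009 + 0.43214352·0.41881823) = 82.024214
y = r_b·(sin φ − φ·cos φ) = 75.316547·(0.41881823 − 0.43214352·0.90807009) = 1.988479

x=82.024214 y=1.988479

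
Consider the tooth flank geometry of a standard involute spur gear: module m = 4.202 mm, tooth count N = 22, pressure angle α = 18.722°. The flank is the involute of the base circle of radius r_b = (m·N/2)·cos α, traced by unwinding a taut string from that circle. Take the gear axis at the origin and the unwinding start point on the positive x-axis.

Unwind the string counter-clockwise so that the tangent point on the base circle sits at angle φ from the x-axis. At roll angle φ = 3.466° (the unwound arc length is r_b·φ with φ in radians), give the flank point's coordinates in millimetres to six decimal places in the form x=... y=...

x=43.856285 y=0.003229

pitch radius r_p = m·N/2 = 4.202·22/2 = 46.222000
base radius r_b = r_p·cos α = 46.222000·cos 18.722° = 43.776260
roll angle φ = 3.466° = 0.06049311 rad
x = r_b·(cos φ + φ·sin φ) = 43.776260·(0.99817085 + 0.06049311·0.06045622) = 43.856285
y = r_b·(sin φ − φ·cos φ) = 43.776260·(0.06045622 − 0.06049311·0.99817085) = 0.003229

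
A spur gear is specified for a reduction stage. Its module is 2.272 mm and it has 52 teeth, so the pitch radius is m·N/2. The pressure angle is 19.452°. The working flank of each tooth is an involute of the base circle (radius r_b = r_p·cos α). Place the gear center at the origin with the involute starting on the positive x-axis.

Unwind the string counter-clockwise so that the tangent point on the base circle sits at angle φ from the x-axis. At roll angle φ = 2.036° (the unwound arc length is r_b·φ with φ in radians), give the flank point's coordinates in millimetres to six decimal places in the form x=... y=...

x=55.735374 y=0.000833

pitch radius r_p = m·N/2 = 2.272·52/2 = 59.072000
base radius r_b = r_p·cos α = 59.072000·cos 19.452° = 55.700218
roll angle φ = 2.036° = 0.03553490 rad
x = r_b·(cos φ + φ·sin φ) = 55.700218·(0.99936870 + 0.03553490·0.03552743) = 55.735374
y = r_b·(sin φ − φ·cos φ) = 55.700218·(0.03552743 − 0.03553490·0.99936870) = 0.000833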